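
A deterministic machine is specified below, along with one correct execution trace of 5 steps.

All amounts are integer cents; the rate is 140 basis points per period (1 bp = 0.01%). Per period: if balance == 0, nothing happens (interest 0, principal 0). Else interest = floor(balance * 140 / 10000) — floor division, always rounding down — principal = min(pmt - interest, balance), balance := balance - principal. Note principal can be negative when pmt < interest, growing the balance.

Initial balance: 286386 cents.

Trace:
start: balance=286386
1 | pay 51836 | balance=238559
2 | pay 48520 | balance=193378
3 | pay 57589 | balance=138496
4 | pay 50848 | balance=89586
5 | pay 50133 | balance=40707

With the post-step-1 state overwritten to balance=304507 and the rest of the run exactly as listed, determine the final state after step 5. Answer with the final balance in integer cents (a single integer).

state after step 1 := balance=304507
2 | pay 48520 | balance=260250
3 | pay 57589 | balance=206304
4 | pay 50848 | balance=158344
5 | pay 50133 | balance=110427

110427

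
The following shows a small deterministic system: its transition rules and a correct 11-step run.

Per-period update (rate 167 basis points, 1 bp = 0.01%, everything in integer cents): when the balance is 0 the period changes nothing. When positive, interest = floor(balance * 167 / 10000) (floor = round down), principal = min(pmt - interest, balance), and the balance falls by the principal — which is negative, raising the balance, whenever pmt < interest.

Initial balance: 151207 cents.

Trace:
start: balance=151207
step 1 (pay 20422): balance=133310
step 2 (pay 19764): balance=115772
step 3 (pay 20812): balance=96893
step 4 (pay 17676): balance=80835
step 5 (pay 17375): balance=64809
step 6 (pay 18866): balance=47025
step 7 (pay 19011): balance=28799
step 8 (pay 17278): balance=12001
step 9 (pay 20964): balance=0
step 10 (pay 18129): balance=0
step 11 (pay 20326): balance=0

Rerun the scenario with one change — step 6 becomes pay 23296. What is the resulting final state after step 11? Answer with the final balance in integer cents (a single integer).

(re-executing from step 6 with the substitution; state before step 6: balance=64809)
step 6 (pay 23296): balance=42595
step 7 (pay 19011): balance=24295
step 8 (pay 17278): balance=7422
step 9 (pay 20964): balance=0
step 10 (pay 18129): balance=0
step 11 (pay 20326): balance=0

0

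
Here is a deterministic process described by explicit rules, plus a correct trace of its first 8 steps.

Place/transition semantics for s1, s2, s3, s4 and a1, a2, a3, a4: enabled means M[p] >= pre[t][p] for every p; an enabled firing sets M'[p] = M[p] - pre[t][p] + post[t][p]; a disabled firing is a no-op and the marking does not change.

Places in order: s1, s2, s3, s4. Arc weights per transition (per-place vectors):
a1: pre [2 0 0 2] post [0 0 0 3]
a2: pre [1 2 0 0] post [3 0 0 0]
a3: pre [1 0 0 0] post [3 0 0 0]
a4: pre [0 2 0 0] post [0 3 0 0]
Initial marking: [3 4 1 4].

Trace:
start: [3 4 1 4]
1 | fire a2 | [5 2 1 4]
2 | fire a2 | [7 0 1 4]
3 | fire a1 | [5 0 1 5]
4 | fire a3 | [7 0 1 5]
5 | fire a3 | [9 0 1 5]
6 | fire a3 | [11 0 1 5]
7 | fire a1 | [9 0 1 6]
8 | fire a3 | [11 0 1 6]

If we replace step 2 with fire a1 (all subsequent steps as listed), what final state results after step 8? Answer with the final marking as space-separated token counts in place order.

(re-executing from step 2 with the substitution; state before step 2: [5 2 1 4])
2 | fire a1 | [3 2 1 5]
3 | fire a1 | [1 2 1 6]
4 | fire a3 | [3 2 1 6]
5 | fire a3 | [5 2 1 6]
6 | fire a3 | [7 2 1 6]
7 | fire a1 | [5 2 1 7]
8 | fire a3 | [7 2 1 7]

7 2 1 7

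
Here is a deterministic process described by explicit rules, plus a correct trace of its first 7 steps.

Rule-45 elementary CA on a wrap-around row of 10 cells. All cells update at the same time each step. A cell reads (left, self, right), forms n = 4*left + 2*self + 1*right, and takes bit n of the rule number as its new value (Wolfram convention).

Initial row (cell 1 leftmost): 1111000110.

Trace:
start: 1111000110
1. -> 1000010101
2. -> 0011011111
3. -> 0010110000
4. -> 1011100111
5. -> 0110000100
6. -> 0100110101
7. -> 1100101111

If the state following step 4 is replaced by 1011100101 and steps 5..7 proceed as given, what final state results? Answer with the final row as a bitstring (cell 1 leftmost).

1000101100

state after step 4 := 1011100101
5. -> 0110000111
6. -> 1100110100
7. -> 1000101100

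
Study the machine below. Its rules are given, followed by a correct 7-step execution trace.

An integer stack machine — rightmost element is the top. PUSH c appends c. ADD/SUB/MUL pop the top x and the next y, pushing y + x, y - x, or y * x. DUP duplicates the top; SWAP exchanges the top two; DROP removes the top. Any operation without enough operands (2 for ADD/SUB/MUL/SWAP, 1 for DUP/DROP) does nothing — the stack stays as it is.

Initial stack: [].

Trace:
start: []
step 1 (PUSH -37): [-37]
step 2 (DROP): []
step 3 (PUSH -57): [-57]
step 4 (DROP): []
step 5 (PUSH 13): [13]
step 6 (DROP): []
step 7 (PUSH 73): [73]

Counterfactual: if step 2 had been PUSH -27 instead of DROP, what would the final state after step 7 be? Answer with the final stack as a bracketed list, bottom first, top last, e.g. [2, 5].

(re-executing from step 2 with the substitution; state before step 2: [-37])
step 2 (PUSH -27): [-37, -27]
step 3 (PUSH -57): [-37, -27, -57]
step 4 (DROP): [-37, -27]
step 5 (PUSH 13): [-37, -27, 13]
step 6 (DROP): [-37, -27]
step 7 (PUSH 73): [-37, -27, 73]

[-37, -27, 73]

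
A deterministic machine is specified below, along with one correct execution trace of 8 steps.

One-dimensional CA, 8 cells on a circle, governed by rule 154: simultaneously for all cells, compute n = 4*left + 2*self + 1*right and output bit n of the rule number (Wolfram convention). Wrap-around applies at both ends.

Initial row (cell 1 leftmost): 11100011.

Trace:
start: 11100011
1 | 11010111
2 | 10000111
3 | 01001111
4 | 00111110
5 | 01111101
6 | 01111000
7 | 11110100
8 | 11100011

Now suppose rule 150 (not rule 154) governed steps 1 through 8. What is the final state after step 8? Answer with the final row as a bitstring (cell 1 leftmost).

11100011

(re-executing steps 1..8 under rule 150; state before step 1: 11100011)
1 | 11010101
2 | 10010100
3 | 11110111
4 | 11100011
5 | 11010101
6 | 10010100
7 | 11110111
8 | 11100011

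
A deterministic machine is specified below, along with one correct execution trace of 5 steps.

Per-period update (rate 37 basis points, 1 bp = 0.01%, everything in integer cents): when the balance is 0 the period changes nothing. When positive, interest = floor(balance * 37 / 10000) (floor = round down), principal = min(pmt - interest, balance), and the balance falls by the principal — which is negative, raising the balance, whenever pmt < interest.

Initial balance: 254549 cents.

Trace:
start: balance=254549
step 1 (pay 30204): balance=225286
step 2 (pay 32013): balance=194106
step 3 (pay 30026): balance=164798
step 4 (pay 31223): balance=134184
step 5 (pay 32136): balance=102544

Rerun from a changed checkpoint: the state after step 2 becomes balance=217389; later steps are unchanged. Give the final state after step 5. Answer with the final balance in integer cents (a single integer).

state after step 2 := balance=217389
step 3 (pay 30026): balance=188167
step 4 (pay 31223): balance=157640
step 5 (pay 32136): balance=126087

126087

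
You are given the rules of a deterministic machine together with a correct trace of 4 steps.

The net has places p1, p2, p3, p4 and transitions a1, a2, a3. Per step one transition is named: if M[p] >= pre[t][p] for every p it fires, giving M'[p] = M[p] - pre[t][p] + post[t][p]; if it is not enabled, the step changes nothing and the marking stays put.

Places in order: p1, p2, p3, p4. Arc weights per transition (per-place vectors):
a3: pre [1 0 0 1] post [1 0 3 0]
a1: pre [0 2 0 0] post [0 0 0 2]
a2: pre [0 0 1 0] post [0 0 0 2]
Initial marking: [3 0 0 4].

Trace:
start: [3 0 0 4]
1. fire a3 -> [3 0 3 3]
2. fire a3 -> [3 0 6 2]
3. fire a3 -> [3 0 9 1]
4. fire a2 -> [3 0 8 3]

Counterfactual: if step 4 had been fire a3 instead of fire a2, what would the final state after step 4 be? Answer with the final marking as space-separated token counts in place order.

3 0 12 0

(re-executing from step 4 with the substitution; state before step 4: [3 0 9 1])
4. fire a3 -> [3 0 12 0]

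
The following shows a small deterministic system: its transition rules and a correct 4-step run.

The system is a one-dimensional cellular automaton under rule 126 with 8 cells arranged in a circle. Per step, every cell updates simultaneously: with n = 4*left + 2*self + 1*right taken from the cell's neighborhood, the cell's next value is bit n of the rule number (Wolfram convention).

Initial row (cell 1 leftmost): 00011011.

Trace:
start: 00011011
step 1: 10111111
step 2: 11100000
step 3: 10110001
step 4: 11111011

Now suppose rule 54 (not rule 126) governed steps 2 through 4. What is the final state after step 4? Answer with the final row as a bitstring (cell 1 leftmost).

00010001

(re-executing steps 2..4 under rule 54; state before step 2: 10111111)
step 2: 01000000
step 3: 11100000
step 4: 00010001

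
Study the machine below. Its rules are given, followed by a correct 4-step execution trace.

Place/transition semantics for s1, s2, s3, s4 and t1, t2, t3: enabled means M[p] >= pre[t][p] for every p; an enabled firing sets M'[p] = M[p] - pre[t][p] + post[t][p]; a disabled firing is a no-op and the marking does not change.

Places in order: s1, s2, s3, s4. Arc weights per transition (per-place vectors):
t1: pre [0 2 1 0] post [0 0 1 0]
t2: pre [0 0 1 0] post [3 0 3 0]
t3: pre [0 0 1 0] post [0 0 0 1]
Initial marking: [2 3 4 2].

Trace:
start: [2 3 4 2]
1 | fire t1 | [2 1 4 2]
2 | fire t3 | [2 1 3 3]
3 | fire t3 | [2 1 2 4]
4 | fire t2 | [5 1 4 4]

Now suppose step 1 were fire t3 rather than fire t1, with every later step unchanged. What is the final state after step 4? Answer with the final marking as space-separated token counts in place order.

(re-executing from step 1 with the substitution; state before step 1: [2 3 4 2])
1 | fire t3 | [2 3 3 3]
2 | fire t3 | [2 3 2 4]
3 | fire t3 | [2 3 1 5]
4 | fire t2 | [5 3 3 5]

5 3 3 5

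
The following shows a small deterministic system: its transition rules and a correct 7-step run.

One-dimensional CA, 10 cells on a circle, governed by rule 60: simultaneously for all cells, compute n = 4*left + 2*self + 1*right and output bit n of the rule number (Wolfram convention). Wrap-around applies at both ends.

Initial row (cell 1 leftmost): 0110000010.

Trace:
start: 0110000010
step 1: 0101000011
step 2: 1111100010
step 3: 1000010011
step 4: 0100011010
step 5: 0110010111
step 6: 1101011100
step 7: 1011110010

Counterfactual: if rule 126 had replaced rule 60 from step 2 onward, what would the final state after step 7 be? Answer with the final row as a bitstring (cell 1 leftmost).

0011000011

(re-executing steps 2..7 under rule 126; state before step 2: 0101000011)
step 2: 1111100111
step 3: 0000111100
step 4: 0001100110
step 5: 0011111111
step 6: 1110000001
step 7: 0011000011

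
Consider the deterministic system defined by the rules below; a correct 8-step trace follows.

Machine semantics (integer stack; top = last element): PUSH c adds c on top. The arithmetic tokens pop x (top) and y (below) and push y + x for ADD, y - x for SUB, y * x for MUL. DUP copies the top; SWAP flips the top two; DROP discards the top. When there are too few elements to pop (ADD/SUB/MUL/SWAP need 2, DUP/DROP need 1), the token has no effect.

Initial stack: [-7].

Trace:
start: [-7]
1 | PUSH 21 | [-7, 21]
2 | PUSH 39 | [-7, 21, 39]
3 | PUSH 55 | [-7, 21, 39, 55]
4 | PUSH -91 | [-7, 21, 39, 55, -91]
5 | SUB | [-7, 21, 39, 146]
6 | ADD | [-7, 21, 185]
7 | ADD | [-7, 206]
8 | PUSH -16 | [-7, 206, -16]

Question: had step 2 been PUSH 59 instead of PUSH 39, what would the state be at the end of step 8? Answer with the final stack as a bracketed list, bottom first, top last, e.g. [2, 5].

(re-executing from step 2 with the substitution; state before step 2: [-7, 21])
2 | PUSH 59 | [-7, 21, 59]
3 | PUSH 55 | [-7, 21, 59, 55]
4 | PUSH -91 | [-7, 21, 59, 55, -91]
5 | SUB | [-7, 21, 59, 146]
6 | ADD | [-7, 21, 205]
7 | ADD | [-7, 226]
8 | PUSH -16 | [-7, 226, -16]

[-7, 226, -16]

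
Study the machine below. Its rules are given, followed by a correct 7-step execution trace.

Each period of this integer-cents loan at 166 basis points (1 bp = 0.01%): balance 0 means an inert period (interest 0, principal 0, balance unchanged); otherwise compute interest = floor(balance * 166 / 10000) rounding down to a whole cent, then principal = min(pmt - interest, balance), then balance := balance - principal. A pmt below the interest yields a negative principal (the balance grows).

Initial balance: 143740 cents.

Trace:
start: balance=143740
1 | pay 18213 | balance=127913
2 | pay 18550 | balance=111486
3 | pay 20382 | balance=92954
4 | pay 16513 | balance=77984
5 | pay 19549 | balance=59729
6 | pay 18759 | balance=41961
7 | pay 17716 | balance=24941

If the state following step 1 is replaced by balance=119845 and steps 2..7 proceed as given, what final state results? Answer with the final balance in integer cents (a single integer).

state after step 1 := balance=119845
2 | pay 18550 | balance=103284
3 | pay 20382 | balance=84616
4 | pay 16513 | balance=69507
5 | pay 19549 | balance=51111
6 | pay 18759 | balance=33200
7 | pay 17716 | balance=16035

16035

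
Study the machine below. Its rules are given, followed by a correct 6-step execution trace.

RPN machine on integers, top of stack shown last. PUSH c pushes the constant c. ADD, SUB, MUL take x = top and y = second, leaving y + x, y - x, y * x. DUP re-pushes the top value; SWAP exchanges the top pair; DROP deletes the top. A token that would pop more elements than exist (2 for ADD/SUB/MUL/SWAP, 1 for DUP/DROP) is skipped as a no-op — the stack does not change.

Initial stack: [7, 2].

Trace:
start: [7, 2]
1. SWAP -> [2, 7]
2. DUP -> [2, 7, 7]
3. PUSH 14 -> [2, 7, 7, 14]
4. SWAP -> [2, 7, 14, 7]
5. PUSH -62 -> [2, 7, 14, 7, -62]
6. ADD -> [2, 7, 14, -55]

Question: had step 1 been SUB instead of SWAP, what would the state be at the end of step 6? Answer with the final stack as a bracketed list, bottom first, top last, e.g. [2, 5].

[5, 14, -57]

(re-executing from step 1 with the substitution; state before step 1: [7, 2])
1. SUB -> [5]
2. DUP -> [5, 5]
3. PUSH 14 -> [5, 5, 14]
4. SWAP -> [5, 14, 5]
5. PUSH -62 -> [5, 14, 5, -62]
6. ADD -> [5, 14, -57]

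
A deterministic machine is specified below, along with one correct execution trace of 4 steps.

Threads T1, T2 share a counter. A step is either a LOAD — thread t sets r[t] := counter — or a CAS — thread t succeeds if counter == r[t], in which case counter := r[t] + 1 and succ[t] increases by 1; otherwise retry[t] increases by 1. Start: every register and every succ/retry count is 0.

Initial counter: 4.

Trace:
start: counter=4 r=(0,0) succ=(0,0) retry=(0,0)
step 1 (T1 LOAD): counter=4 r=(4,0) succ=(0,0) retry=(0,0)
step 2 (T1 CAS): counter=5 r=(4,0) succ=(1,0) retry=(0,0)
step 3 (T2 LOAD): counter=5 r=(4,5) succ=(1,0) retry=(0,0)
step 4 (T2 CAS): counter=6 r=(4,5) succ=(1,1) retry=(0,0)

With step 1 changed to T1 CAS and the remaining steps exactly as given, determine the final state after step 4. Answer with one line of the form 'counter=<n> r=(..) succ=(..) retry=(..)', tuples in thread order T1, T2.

counter=5 r=(0,4) succ=(0,1) retry=(2,0)

(re-executing from step 1 with the substitution; state before step 1: counter=4 r=(0,0) succ=(0,0) retry=(0,0))
step 1 (T1 CAS): counter=4 r=(0,0) succ=(0,0) retry=(1,0)
step 2 (T1 CAS): counter=4 r=(0,0) succ=(0,0) retry=(2,0)
step 3 (T2 LOAD): counter=4 r=(0,4) succ=(0,0) retry=(2,0)
step 4 (T2 CAS): counter=5 r=(0,4) succ=(0,1) retry=(2,0)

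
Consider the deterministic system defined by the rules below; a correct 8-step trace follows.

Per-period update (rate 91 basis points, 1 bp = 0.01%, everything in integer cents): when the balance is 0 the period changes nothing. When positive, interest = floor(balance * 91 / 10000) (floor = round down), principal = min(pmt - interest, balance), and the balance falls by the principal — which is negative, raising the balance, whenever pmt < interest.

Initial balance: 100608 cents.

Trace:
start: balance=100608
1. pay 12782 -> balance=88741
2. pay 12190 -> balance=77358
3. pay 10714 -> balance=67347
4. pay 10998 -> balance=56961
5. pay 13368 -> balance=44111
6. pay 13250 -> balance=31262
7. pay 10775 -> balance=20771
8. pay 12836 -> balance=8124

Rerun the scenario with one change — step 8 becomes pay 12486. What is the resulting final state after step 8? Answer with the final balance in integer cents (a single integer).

(re-executing from step 8 with the substitution; state before step 8: balance=20771)
8. pay 12486 -> balance=8474

8474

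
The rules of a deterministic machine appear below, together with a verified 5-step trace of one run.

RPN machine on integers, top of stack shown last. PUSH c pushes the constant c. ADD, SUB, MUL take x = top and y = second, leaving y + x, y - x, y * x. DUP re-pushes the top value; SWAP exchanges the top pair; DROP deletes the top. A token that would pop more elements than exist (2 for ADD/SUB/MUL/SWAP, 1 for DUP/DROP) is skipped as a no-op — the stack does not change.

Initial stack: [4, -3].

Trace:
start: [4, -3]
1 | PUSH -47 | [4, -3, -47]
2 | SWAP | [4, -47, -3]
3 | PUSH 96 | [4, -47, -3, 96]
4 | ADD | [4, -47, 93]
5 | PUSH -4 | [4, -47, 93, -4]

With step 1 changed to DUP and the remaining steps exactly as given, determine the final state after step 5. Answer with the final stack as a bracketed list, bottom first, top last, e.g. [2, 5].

[4, -3, 93, -4]

(re-executing from step 1 with the substitution; state before step 1: [4, -3])
1 | DUP | [4, -3, -3]
2 | SWAP | [4, -3, -3]
3 | PUSH 96 | [4, -3, -3, 96]
4 | ADD | [4, -3, 93]
5 | PUSH -4 | [4, -3, 93, -4]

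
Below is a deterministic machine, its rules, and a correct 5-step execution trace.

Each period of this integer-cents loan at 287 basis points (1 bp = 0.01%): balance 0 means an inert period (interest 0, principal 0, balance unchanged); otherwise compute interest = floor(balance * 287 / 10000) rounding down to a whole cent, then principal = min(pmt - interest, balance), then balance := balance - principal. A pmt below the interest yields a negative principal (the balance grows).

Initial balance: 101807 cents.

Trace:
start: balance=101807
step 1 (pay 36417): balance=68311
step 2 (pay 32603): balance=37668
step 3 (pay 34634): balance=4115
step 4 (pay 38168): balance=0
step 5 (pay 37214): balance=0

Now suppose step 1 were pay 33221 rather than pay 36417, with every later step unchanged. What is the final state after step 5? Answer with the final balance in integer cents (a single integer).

(re-executing from step 1 with the substitution; state before step 1: balance=101807)
step 1 (pay 33221): balance=71507
step 2 (pay 32603): balance=40956
step 3 (pay 34634): balance=7497
step 4 (pay 38168): balance=0
step 5 (pay 37214): balance=0

0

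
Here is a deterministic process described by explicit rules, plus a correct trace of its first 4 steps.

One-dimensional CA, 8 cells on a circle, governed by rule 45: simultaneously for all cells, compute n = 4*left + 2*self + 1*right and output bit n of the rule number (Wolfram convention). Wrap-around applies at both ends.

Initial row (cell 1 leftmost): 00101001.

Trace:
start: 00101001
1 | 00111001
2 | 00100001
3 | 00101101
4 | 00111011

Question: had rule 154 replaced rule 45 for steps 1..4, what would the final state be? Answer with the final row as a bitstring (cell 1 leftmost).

(re-executing steps 1..4 under rule 154; state before step 1: 00101001)
1 | 11000110
2 | 10101100
3 | 00001011
4 | 10010010

10010010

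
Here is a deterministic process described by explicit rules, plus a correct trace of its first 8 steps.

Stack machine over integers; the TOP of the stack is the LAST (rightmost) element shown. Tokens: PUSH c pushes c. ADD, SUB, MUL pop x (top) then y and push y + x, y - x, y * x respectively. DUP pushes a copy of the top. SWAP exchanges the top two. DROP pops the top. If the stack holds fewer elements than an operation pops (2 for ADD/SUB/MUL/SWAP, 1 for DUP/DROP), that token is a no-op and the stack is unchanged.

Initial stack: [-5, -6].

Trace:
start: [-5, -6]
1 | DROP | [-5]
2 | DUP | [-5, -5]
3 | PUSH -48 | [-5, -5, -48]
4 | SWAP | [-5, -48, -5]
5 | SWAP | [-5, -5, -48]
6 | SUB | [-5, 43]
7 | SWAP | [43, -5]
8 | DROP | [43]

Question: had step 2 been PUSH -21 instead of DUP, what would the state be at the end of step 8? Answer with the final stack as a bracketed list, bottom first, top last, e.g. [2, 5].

(re-executing from step 2 with the substitution; state before step 2: [-5])
2 | PUSH -21 | [-5, -21]
3 | PUSH -48 | [-5, -21, -48]
4 | SWAP | [-5, -48, -21]
5 | SWAP | [-5, -21, -48]
6 | SUB | [-5, 27]
7 | SWAP | [27, -5]
8 | DROP | [27]

[27]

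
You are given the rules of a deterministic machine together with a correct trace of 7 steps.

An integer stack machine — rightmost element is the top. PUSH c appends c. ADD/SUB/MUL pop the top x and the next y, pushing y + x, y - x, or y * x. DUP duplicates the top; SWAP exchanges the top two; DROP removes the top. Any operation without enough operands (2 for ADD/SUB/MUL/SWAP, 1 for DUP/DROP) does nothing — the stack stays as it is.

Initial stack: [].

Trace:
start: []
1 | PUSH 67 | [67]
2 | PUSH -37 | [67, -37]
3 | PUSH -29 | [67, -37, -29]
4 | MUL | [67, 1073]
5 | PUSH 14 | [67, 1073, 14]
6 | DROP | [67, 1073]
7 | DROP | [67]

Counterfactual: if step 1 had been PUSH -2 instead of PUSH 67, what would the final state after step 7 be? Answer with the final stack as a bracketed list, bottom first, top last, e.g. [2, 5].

[-2]

(re-executing from step 1 with the substitution; state before step 1: [])
1 | PUSH -2 | [-2]
2 | PUSH -37 | [-2, -37]
3 | PUSH -29 | [-2, -37, -29]
4 | MUL | [-2, 1073]
5 | PUSH 14 | [-2, 1073, 14]
6 | DROP | [-2, 1073]
7 | DROP | [-2]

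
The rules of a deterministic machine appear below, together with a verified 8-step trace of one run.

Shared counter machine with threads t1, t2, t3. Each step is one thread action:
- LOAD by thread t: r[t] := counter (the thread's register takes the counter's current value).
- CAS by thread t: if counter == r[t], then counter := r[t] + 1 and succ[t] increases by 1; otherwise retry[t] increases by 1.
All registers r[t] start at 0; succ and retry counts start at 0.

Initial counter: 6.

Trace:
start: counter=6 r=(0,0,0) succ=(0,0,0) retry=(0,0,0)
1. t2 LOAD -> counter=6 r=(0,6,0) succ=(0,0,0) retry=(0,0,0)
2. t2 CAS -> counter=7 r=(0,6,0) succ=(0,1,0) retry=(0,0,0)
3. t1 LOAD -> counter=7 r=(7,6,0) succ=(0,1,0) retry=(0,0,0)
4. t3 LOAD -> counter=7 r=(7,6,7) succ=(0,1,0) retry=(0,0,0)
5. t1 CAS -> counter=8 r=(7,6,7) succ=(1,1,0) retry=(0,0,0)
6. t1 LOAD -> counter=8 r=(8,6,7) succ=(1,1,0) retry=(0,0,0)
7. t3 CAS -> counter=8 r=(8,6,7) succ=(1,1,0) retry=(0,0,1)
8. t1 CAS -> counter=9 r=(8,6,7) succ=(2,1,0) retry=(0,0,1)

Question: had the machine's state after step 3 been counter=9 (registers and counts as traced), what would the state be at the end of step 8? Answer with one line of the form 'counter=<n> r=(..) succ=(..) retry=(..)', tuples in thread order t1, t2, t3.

counter=10 r=(9,6,9) succ=(0,1,1) retry=(2,0,0)

state after step 3 := counter=9 r=(7,6,0) succ=(0,1,0) retry=(0,0,0)
4. t3 LOAD -> counter=9 r=(7,6,9) succ=(0,1,0) retry=(0,0,0)
5. t1 CAS -> counter=9 r=(7,6,9) succ=(0,1,0) retry=(1,0,0)
6. t1 LOAD -> counter=9 r=(9,6,9) succ=(0,1,0) retry=(1,0,0)
7. t3 CAS -> counter=10 r=(9,6,9) succ=(0,1,1) retry=(1,0,0)
8. t1 CAS -> counter=10 r=(9,6,9) succ=(0,1,1) retry=(2,0,0)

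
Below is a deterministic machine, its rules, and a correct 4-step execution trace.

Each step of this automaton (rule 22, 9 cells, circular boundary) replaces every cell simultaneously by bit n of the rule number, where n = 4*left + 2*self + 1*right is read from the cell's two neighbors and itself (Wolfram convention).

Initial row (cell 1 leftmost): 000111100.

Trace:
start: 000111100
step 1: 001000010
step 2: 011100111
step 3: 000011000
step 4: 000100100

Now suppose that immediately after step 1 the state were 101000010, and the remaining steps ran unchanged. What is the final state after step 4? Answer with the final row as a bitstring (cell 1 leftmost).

110100101

state after step 1 := 101000010
step 2: 101100110
step 3: 100011000
step 4: 110100101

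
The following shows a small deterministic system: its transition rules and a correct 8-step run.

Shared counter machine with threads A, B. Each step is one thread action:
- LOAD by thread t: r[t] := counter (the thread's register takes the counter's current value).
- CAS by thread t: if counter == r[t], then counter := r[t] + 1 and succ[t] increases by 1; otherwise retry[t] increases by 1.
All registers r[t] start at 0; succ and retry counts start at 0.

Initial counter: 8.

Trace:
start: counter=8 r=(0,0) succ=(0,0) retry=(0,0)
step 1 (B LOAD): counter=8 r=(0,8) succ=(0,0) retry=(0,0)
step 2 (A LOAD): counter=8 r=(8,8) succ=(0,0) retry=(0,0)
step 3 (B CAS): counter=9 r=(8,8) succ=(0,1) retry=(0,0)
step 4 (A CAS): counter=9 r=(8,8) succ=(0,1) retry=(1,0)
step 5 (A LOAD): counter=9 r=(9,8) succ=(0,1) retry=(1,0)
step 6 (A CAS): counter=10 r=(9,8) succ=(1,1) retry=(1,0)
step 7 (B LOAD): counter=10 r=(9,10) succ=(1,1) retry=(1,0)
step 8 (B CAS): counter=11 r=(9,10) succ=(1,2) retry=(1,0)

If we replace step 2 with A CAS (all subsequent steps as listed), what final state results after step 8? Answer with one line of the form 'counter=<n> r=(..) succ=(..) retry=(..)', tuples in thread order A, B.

counter=11 r=(9,10) succ=(1,2) retry=(2,0)

(re-executing from step 2 with the substitution; state before step 2: counter=8 r=(0,8) succ=(0,0) retry=(0,0))
step 2 (A CAS): counter=8 r=(0,8) succ=(0,0) retry=(1,0)
step 3 (B CAS): counter=9 r=(0,8) succ=(0,1) retry=(1,0)
step 4 (A CAS): counter=9 r=(0,8) succ=(0,1) retry=(2,0)
step 5 (A LOAD): counter=9 r=(9,8) succ=(0,1) retry=(2,0)
step 6 (A CAS): counter=10 r=(9,8) succ=(1,1) retry=(2,0)
step 7 (B LOAD): counter=10 r=(9,10) succ=(1,1) retry=(2,0)
step 8 (B CAS): counter=11 r=(9,10) succ=(1,2) retry=(2,0)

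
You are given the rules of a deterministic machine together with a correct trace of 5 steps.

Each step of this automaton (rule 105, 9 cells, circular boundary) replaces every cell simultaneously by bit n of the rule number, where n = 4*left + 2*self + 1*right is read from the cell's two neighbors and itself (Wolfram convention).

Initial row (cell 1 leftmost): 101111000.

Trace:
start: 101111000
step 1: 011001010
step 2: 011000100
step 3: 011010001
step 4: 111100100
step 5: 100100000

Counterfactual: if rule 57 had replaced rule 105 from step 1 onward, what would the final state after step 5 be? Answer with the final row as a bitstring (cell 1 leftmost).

110101010

(re-executing steps 1..5 under rule 57; state before step 1: 101111000)
step 1: 011000110
step 2: 010110101
step 3: 101101010
step 4: 011010101
step 5: 110101010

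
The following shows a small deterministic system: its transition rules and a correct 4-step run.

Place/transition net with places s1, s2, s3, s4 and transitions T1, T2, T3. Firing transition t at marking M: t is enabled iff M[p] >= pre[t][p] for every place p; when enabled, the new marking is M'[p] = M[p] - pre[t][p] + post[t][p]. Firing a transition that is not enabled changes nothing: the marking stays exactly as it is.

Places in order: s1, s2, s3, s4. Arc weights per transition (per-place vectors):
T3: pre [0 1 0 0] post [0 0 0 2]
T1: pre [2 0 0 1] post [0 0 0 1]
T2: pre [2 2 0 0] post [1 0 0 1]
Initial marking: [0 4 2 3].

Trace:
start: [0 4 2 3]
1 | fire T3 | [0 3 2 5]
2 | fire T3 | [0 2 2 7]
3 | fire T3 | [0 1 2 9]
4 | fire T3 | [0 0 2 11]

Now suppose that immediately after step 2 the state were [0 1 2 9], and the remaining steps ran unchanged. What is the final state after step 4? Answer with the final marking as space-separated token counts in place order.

state after step 2 := [0 1 2 9]
3 | fire T3 | [0 0 2 11]
4 | fire T3 | [0 0 2 11]

0 0 2 11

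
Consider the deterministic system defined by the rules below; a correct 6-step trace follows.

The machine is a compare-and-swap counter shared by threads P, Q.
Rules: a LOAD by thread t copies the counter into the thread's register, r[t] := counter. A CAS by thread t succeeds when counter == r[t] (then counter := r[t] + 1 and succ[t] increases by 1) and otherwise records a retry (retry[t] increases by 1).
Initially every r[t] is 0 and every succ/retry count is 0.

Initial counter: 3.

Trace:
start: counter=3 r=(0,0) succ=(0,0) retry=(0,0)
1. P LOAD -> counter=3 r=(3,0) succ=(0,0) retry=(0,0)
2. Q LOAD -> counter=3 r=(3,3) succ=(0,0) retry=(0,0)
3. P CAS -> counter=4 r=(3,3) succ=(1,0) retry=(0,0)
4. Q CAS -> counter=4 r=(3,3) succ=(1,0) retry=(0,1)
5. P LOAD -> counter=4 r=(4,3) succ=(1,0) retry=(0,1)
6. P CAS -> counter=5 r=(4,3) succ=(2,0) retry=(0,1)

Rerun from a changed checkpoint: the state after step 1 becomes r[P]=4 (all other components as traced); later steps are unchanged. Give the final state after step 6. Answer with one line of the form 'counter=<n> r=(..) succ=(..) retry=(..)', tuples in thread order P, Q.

counter=5 r=(4,3) succ=(1,1) retry=(1,0)

state after step 1 := counter=3 r=(4,0) succ=(0,0) retry=(0,0)
2. Q LOAD -> counter=3 r=(4,3) succ=(0,0) retry=(0,0)
3. P CAS -> counter=3 r=(4,3) succ=(0,0) retry=(1,0)
4. Q CAS -> counter=4 r=(4,3) succ=(0,1) retry=(1,0)
5. P LOAD -> counter=4 r=(4,3) succ=(0,1) retry=(1,0)
6. P CAS -> counter=5 r=(4,3) succ=(1,1) retry=(1,0)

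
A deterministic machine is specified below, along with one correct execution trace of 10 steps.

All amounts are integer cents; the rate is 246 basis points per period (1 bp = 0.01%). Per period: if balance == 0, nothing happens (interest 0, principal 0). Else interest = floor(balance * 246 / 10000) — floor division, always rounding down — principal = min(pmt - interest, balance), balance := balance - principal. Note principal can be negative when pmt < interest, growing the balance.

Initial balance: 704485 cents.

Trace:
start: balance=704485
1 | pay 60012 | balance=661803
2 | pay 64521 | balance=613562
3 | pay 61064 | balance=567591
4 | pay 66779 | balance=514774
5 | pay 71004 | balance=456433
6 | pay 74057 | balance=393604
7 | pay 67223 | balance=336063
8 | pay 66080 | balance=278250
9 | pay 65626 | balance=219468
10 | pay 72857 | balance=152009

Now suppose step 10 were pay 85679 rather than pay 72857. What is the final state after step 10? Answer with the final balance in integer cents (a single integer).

(re-executing from step 10 with the substitution; state before step 10: balance=219468)
10 | pay 85679 | balance=139187

139187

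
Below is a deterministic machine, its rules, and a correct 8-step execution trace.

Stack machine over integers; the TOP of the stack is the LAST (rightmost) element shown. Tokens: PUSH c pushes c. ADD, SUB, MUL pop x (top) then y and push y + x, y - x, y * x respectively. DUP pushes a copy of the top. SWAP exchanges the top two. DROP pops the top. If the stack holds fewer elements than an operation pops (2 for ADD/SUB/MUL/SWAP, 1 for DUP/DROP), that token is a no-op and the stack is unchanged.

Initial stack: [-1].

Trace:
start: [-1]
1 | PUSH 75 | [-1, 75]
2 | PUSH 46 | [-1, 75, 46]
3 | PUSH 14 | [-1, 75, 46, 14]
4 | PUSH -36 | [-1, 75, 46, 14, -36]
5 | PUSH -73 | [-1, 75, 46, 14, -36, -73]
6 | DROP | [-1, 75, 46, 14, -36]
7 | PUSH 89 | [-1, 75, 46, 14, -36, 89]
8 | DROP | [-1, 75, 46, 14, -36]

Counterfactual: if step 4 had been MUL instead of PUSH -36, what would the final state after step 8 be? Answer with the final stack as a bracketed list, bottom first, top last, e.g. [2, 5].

(re-executing from step 4 with the substitution; state before step 4: [-1, 75, 46, 14])
4 | MUL | [-1, 75, 644]
5 | PUSH -73 | [-1, 75, 644, -73]
6 | DROP | [-1, 75, 644]
7 | PUSH 89 | [-1, 75, 644, 89]
8 | DROP | [-1, 75, 644]

[-1, 75, 644]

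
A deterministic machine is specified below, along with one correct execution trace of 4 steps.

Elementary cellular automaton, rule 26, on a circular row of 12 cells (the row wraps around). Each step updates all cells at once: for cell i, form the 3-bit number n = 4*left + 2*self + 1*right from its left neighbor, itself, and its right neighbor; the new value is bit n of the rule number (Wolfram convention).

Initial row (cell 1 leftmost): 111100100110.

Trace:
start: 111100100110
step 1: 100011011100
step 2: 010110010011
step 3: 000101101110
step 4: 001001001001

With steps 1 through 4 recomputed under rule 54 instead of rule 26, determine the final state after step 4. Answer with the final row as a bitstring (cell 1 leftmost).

(re-executing steps 1..4 under rule 54; state before step 1: 111100100110)
step 1: 000011111001
step 2: 100100000111
step 3: 011110001000
step 4: 100001011100

100001011100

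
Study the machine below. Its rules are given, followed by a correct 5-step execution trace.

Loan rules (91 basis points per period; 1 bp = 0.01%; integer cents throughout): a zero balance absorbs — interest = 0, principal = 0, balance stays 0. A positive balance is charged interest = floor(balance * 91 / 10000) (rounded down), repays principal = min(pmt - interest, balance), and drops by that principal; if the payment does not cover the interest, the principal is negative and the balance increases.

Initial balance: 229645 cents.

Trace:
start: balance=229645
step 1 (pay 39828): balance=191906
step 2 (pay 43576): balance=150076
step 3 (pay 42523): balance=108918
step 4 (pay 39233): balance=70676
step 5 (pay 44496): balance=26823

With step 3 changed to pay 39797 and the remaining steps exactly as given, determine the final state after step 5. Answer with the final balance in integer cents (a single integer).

(re-executing from step 3 with the substitution; state before step 3: balance=150076)
step 3 (pay 39797): balance=111644
step 4 (pay 39233): balance=73426
step 5 (pay 44496): balance=29598

29598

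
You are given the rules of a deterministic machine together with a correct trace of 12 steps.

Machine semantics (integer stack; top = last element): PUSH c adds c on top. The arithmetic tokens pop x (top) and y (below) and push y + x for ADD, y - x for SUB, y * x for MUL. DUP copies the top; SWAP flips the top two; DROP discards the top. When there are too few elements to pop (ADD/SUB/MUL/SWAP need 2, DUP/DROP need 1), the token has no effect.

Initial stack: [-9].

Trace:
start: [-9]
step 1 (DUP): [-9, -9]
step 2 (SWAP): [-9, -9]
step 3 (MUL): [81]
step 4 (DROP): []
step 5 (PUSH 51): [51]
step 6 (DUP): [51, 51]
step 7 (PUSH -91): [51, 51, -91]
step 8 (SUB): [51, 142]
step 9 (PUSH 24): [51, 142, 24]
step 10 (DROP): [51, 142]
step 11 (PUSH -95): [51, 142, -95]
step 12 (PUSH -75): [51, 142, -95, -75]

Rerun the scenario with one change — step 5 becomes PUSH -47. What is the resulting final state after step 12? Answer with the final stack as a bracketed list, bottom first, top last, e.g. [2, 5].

[-47, 44, -95, -75]

(re-executing from step 5 with the substitution; state before step 5: [])
step 5 (PUSH -47): [-47]
step 6 (DUP): [-47, -47]
step 7 (PUSH -91): [-47, -47, -91]
step 8 (SUB): [-47, 44]
step 9 (PUSH 24): [-47, 44, 24]
step 10 (DROP): [-47, 44]
step 11 (PUSH -95): [-47, 44, -95]
step 12 (PUSH -75): [-47, 44, -95, -75]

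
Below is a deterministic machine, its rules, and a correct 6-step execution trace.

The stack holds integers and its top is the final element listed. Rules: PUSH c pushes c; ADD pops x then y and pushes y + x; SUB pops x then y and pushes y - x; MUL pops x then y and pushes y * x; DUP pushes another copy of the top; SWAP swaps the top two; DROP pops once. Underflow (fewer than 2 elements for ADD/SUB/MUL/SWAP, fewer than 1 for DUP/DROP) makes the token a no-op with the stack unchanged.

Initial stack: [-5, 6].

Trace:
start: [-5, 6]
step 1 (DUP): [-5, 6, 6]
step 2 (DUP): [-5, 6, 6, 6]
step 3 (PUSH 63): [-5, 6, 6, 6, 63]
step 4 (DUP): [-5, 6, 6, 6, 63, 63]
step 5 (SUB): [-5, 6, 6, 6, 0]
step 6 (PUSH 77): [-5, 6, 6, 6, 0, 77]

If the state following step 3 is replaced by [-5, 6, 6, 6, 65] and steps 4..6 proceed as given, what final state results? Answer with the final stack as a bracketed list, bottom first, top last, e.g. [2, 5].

state after step 3 := [-5, 6, 6, 6, 65]
step 4 (DUP): [-5, 6, 6, 6, 65, 65]
step 5 (SUB): [-5, 6, 6, 6, 0]
step 6 (PUSH 77): [-5, 6, 6, 6, 0, 77]

[-5, 6, 6, 6, 0, 77]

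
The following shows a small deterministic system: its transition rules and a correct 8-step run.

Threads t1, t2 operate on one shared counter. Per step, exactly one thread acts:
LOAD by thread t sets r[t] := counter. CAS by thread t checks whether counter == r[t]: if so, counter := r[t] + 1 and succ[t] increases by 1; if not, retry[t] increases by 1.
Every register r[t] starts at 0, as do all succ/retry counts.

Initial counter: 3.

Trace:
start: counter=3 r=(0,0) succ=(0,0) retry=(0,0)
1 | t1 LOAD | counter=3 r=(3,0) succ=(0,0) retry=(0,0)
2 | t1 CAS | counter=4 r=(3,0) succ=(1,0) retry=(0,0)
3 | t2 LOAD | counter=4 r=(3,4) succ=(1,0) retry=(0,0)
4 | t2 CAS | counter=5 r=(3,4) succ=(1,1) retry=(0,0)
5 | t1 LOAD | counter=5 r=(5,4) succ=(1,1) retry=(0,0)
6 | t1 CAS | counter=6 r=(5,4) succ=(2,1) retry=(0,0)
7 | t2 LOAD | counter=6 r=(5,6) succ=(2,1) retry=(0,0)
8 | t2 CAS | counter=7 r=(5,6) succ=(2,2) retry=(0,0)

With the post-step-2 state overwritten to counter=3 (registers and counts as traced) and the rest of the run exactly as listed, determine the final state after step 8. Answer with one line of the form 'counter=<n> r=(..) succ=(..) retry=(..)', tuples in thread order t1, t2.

counter=6 r=(4,5) succ=(2,2) retry=(0,0)

state after step 2 := counter=3 r=(3,0) succ=(1,0) retry=(0,0)
3 | t2 LOAD | counter=3 r=(3,3) succ=(1,0) retry=(0,0)
4 | t2 CAS | counter=4 r=(3,3) succ=(1,1) retry=(0,0)
5 | t1 LOAD | counter=4 r=(4,3) succ=(1,1) retry=(0,0)
6 | t1 CAS | counter=5 r=(4,3) succ=(2,1) retry=(0,0)
7 | t2 LOAD | counter=5 r=(4,5) succ=(2,1) retry=(0,0)
8 | t2 CAS | counter=6 r=(4,5) succ=(2,2) retry=(0,0)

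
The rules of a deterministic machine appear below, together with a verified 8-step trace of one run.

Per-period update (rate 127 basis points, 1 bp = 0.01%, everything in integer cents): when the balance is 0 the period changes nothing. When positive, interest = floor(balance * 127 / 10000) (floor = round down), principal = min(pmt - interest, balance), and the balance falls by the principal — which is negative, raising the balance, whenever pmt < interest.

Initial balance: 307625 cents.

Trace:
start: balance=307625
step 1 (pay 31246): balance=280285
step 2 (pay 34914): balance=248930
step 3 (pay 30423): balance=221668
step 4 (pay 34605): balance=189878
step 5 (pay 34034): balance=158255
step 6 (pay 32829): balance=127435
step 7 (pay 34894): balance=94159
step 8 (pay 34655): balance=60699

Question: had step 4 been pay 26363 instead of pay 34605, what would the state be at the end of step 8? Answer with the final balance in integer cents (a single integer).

69368

(re-executing from step 4 with the substitution; state before step 4: balance=221668)
step 4 (pay 26363): balance=198120
step 5 (pay 34034): balance=166602
step 6 (pay 32829): balance=135888
step 7 (pay 34894): balance=102719
step 8 (pay 34655): balance=69368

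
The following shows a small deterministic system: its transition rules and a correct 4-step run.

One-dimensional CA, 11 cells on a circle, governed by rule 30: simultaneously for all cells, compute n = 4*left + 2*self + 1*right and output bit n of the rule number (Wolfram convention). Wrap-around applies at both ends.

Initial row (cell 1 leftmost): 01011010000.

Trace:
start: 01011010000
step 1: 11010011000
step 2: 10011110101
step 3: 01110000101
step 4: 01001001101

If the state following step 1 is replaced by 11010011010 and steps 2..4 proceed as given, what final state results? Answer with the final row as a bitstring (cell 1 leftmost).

state after step 1 := 11010011010
step 2: 10011110010
step 3: 11110001110
step 4: 10001011000

10001011000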